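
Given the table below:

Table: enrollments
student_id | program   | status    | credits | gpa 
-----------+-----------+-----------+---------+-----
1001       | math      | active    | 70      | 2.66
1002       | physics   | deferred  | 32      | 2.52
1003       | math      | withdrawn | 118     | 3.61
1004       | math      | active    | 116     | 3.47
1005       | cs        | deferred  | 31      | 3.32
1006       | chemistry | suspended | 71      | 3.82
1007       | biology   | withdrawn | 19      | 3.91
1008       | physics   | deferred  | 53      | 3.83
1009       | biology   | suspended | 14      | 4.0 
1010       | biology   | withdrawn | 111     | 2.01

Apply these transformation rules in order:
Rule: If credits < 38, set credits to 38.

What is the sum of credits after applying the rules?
691

Step 1: 4 records have credits < 38
Step 2: These records originally summed to 96
Step 3: After setting to minimum: 4 × 38 = 152
Step 4: Unaffected records sum: 539
Step 5: Final sum = 152 + 539 = 691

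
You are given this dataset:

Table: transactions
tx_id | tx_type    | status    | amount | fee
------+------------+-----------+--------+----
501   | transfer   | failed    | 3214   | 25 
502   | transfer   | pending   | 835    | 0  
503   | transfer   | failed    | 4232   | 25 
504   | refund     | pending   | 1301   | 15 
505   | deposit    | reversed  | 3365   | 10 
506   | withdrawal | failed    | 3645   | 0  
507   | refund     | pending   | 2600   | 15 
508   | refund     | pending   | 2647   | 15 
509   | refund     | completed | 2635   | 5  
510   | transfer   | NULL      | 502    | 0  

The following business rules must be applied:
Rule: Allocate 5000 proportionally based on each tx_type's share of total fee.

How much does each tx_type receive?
deposit: 454.55, refund: 2272.73, transfer: 2272.73, withdrawal: 0.0

Step 1: Calculate total fee = 110
Step 2: Calculate each tx_type's proportion:
  deposit: 10/110 = 9.09% → 454.55
  refund: 50/110 = 45.45% → 2272.73
  transfer: 50/110 = 45.45% → 2272.73
  withdrawal: 0/110 = 0.00% → 0.0
Step 3: Verify: sum of allocations ≈ 5000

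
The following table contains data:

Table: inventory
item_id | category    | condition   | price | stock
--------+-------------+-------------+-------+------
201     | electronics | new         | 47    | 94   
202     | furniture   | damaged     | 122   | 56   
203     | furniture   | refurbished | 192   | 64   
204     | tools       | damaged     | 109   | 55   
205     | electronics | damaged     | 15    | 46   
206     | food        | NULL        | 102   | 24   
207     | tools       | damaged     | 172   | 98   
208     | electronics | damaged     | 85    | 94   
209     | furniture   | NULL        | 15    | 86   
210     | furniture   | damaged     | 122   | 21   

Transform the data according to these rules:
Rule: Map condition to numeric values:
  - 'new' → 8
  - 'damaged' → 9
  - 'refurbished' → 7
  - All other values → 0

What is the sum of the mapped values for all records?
69

Step 1: Apply mapping to each record
Step 2: Count by status:
  'new': 1 records × 8 = 8
  'damaged': 6 records × 9 = 54
  'refurbished': 1 records × 7 = 7
Step 3: Sum all mapped values = 69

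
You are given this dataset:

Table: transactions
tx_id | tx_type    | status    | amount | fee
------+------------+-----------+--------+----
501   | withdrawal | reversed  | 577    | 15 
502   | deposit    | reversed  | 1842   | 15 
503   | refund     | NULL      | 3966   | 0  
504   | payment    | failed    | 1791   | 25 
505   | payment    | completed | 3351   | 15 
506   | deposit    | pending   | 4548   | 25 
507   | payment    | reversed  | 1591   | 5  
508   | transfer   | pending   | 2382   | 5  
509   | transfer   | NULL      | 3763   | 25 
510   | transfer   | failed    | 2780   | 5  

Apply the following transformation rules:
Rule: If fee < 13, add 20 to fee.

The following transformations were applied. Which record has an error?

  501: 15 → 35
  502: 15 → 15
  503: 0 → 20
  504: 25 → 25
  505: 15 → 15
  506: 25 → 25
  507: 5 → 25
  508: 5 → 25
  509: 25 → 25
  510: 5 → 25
Record 501 has an error. The correct transformed value should be 15, not 35.

Step 1: Check each record against the rule
Step 2: Record 501 has fee = 15
Step 3: Since 15 >= 13, the bonus should not have been applied
Step 4: Correct value = 15, but claimed value = 35
Conclusion: Record 501 has the error.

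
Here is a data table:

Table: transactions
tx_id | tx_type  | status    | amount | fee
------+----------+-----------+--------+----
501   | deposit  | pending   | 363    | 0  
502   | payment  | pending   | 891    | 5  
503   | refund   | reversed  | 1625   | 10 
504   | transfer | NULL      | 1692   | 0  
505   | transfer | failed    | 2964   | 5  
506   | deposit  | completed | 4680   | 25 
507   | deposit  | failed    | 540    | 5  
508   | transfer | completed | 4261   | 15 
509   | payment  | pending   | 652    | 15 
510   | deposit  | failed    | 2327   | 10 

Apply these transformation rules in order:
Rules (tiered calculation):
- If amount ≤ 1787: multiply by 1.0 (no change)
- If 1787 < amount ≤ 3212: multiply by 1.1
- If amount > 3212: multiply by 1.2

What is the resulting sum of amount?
22312.3

Step 1: Tier 1 (amount ≤ 1787): 6 records, sum = 5763 × 1.0 = 5763.0
Step 2: Tier 2 (1787 < amount ≤ 3212): 2 records, sum = 5291 × 1.1 = 5820.1
Step 3: Tier 3 (amount > 3212): 2 records, sum = 8941 × 1.2 = 10729.2
Step 4: Final sum = 5763.0 + 5820.1 + 10729.2 = 22312.3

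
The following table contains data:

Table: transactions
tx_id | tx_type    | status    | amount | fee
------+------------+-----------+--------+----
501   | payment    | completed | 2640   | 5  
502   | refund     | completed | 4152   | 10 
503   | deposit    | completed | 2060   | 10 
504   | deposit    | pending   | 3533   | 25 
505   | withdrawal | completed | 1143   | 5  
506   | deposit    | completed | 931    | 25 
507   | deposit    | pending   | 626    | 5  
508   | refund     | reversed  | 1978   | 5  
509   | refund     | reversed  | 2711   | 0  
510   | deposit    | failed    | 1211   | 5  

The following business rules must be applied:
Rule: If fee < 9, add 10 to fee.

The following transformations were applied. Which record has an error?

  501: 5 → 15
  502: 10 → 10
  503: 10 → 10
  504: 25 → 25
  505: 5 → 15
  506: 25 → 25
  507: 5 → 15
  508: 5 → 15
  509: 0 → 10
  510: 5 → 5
Record 510 has an error. The correct transformed value should be 15, not 5.

Step 1: Check each record against the rule
Step 2: Record 510 has fee = 5
Step 3: Since 5 < 9, the bonus should have been applied
Step 4: Correct value = 15, but claimed value = 5
Conclusion: Record 510 has the error.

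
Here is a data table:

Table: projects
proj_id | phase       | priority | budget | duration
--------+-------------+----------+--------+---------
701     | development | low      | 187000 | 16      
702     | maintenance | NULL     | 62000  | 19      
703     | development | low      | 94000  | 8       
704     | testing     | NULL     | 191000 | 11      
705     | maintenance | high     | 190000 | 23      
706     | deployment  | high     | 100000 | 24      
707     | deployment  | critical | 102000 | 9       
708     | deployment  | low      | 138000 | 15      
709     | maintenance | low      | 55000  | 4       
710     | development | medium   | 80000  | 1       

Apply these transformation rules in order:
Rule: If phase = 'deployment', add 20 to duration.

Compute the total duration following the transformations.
190

Step 1: Count records where phase = 'deployment': 3
Step 2: Total bonus added: 3 × 20 = 60
Step 3: Original sum of duration: 130
Step 4: Final sum = 130 + 60 = 190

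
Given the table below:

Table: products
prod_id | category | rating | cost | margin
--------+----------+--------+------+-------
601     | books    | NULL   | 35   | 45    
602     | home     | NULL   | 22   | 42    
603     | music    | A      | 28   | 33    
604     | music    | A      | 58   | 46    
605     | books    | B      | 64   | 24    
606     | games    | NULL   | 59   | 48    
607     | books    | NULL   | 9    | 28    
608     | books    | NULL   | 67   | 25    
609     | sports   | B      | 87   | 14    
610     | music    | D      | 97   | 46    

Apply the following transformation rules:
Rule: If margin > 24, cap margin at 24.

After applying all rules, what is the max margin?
24

Step 1: Original maximum margin = 48
Step 2: Apply cap at 24
Step 3: 8 records had margin > 24 and were capped
Step 4: Maximum after transformation = 24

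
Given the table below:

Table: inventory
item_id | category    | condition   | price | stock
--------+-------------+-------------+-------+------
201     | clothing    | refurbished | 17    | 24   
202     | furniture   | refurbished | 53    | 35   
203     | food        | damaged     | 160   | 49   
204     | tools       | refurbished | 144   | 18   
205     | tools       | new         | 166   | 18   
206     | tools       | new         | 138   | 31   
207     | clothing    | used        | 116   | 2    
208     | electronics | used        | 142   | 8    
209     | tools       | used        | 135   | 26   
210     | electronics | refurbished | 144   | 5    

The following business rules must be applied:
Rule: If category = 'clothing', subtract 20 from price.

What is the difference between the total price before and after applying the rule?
40

Step 1: Original sum of price = 1215
Step 2: 2 records have category = 'clothing'
Step 3: Each affected record changes by -20
Step 4: Total change = 2 × -20 = -40
Step 5: New sum = 1215 + -40 = 1175
Step 6: Difference = |1175 - 1215| = 40
        (Sum decreased by 40)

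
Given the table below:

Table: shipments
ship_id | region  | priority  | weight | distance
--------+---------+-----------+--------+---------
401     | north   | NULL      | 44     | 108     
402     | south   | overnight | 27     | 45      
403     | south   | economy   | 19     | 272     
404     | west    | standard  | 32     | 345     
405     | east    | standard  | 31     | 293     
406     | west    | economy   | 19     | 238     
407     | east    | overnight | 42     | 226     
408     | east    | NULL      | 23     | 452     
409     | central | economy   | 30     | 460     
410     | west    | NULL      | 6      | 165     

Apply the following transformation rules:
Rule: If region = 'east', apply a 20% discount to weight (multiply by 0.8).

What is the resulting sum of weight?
253.8

Step 1: Records with region = 'east' have total weight = 96
Step 2: Apply multiplier: 96 × 0.8 = 76.8
Step 3: Other records total: 177
Step 4: Final sum = 76.8 + 177 = 253.8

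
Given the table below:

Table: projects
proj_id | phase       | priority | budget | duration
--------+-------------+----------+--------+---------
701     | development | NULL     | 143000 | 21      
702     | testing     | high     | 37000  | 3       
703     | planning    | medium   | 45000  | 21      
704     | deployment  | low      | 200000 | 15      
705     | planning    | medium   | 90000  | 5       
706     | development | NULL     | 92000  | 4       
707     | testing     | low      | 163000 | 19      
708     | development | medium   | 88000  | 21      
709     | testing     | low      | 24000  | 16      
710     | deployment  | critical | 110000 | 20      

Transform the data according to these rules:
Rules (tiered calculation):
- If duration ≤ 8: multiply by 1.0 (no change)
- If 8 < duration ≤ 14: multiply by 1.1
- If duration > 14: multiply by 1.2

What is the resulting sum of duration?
171.6

Step 1: Tier 1 (duration ≤ 8): 3 records, sum = 12 × 1.0 = 12.0
Step 2: Tier 2 (8 < duration ≤ 14): 0 records, sum = 0 × 1.1 = 0.0
Step 3: Tier 3 (duration > 14): 7 records, sum = 133 × 1.2 = 159.6
Step 4: Final sum = 12.0 + 0.0 + 159.6 = 171.6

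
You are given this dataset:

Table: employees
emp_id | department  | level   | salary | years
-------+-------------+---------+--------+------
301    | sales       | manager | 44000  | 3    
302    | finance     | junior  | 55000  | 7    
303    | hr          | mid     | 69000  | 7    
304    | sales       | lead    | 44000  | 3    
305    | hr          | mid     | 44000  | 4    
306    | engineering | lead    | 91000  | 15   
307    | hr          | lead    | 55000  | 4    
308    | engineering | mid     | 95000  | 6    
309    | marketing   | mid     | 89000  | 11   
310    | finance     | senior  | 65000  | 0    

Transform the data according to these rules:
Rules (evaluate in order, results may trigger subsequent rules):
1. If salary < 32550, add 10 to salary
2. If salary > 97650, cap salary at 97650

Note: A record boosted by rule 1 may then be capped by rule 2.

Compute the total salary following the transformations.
651000

Step 1: Apply rule 1 to records with salary < 32550
  - 0 records get bonus of 10
  - Of these, 0 records then exceed 97650 and get capped
Step 2: Apply rule 2 to records with salary > 97650
  - 0 records (original) are capped
Step 3: Calculate final sum = 651000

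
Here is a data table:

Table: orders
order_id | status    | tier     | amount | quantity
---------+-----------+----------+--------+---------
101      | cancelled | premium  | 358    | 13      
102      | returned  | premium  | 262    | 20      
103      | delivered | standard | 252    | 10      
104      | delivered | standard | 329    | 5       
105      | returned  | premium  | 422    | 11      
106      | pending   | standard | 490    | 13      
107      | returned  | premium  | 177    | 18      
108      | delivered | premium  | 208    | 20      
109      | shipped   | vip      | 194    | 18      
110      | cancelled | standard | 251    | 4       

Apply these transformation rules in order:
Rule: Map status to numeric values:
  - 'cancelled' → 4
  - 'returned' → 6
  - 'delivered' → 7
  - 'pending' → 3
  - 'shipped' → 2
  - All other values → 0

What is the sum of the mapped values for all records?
52

Step 1: Apply mapping to each record
Step 2: Count by status:
  'cancelled': 2 records × 4 = 8
  'returned': 3 records × 6 = 18
  'delivered': 3 records × 7 = 21
  'pending': 1 records × 3 = 3
  'shipped': 1 records × 2 = 2
Step 3: Sum all mapped values = 52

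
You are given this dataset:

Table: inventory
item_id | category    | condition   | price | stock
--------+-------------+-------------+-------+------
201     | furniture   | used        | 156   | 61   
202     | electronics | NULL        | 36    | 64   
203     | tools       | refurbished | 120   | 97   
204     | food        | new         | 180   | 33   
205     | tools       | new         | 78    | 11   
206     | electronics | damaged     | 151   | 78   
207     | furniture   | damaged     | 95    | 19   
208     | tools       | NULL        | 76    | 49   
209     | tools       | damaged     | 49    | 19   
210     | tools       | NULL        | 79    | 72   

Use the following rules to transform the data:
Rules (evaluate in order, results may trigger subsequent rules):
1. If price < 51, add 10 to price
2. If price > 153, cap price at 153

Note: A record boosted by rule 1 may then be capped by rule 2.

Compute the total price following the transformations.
1010

Step 1: Apply rule 1 to records with price < 51
  - 2 records get bonus of 10
  - Of these, 0 records then exceed 153 and get capped
Step 2: Apply rule 2 to records with price > 153
  - 2 records (original) are capped
Step 3: Calculate final sum = 1010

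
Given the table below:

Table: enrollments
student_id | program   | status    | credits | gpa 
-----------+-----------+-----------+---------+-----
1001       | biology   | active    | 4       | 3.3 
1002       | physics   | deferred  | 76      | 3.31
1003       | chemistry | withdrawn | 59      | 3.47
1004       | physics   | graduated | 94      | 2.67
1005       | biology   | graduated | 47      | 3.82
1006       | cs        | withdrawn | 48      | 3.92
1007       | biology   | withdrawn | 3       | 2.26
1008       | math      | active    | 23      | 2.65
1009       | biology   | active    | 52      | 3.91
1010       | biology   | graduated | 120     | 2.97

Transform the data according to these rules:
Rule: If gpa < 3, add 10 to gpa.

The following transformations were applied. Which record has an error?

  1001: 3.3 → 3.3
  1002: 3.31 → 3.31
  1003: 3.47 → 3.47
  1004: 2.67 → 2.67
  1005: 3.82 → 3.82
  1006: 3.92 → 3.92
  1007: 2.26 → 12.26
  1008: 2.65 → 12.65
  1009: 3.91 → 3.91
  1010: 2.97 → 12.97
Record 1004 has an error. The correct transformed value should be 12.67, not 2.67.

Step 1: Check each record against the rule
Step 2: Record 1004 has gpa = 2.67
Step 3: Since 2.67 < 3, the bonus should have been applied
Step 4: Correct value = 12.67, but claimed value = 2.67
Conclusion: Record 1004 has the error.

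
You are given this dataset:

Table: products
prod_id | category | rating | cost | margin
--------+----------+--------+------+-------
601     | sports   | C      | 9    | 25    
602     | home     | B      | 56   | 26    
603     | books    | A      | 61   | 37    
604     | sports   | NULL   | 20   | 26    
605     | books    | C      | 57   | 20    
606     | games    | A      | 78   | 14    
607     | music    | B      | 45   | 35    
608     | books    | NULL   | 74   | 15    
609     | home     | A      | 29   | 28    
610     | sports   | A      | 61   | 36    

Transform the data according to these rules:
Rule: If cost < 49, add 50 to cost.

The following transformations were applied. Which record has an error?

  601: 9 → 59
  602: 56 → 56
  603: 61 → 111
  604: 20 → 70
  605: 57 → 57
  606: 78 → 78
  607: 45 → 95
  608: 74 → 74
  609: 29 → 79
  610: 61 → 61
Record 603 has an error. The correct transformed value should be 61, not 111.

Step 1: Check each record against the rule
Step 2: Record 603 has cost = 61
Step 3: Since 61 >= 49, the bonus should not have been applied
Step 4: Correct value = 61, but claimed value = 111
Conclusion: Record 603 has the error.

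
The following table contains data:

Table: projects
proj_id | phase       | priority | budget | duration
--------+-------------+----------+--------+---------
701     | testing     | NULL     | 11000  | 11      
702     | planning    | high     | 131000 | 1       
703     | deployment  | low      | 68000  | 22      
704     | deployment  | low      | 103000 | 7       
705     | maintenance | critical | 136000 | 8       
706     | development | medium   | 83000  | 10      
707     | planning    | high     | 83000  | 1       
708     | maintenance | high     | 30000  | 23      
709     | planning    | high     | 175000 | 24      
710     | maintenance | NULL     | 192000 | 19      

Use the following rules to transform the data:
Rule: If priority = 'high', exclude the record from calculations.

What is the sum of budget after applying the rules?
593000

Step 1: Identify records where priority = 'high'
Step 2: The excluded records sum to 419000
Step 3: Original total budget = 1012000
Step 4: Remaining total = 1012000 - 419000 = 593000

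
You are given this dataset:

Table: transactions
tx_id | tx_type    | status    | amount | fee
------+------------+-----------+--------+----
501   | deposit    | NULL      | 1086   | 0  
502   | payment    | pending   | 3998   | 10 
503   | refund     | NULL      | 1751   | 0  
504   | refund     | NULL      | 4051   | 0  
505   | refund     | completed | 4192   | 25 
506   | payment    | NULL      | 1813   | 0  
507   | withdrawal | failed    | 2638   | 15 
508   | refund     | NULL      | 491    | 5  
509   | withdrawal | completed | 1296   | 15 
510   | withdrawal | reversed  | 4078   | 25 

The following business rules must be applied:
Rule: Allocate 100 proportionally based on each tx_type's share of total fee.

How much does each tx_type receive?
deposit: 0.0, payment: 10.53, refund: 31.58, withdrawal: 57.89

Step 1: Calculate total fee = 95
Step 2: Calculate each tx_type's proportion:
  deposit: 0/95 = 0.00% → 0.0
  payment: 10/95 = 10.53% → 10.53
  refund: 30/95 = 31.58% → 31.58
  withdrawal: 55/95 = 57.89% → 57.89
Step 3: Verify: sum of allocations ≈ 100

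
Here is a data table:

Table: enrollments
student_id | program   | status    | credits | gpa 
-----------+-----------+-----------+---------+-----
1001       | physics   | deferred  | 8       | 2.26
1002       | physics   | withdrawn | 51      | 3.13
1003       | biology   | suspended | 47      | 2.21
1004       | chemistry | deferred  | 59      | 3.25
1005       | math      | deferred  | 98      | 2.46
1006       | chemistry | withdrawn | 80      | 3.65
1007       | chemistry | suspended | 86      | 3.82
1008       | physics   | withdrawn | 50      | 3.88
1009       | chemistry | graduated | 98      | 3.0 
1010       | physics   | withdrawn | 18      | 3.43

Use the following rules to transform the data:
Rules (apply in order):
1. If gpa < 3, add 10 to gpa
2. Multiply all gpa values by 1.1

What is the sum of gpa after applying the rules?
67.2

Step 1: Apply Rule 1 - Add 10 to records with gpa < 3
  - 3 records affected: 6.93 + (3 × 10) = 36.93
  - Unaffected records: 24.16
  - Sum after Rule 1: 61.09
Step 2: Apply Rule 2 - Multiply all by 1.1
  - 61.09 × 1.1 = 67.2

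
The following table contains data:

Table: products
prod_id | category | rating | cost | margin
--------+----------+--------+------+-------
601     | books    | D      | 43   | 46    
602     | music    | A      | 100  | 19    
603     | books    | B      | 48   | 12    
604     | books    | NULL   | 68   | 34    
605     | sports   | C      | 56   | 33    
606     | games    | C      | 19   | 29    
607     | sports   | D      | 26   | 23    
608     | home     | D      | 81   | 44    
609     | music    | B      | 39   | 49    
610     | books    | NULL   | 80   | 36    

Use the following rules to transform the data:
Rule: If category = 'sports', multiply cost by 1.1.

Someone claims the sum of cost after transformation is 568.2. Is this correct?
Yes, the result is correct.

Step 1: Calculate the correct sum after transformation
Step 2: Apply multiplier 1.1 to records where category = 'sports'
Step 3: Correct result = 568.2
Step 4: Claimed result = 568.2
Step 5: 568.2 = 568.2 ✓
Conclusion: The claimed result is correct.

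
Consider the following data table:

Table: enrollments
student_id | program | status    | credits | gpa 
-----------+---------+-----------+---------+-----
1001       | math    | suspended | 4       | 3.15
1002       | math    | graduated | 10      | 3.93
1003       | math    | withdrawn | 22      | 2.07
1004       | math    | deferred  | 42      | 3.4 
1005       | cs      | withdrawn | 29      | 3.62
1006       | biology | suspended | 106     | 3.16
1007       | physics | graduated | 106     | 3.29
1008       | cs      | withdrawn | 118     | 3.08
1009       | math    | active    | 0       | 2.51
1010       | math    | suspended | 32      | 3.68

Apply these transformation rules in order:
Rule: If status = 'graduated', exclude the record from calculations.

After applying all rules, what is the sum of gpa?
24.67

Step 1: Identify records where status = 'graduated'
Step 2: The excluded records sum to 7.22
Step 3: Original total gpa = 31.89
Step 4: Remaining total = 31.89 - 7.22 = 24.67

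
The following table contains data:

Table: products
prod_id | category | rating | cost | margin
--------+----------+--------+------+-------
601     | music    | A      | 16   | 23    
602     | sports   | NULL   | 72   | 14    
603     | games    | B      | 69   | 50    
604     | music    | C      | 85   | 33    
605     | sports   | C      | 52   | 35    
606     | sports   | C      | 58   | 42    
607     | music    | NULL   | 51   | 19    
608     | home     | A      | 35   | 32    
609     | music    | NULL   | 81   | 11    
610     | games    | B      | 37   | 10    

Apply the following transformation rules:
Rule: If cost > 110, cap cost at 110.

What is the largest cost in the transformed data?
85

Step 1: Original maximum cost = 85
Step 2: Check cap of 110 against maximum
Step 3: No records exceed the cap (max 85 <= cap 110), so no capping applies
Step 4: Maximum after transformation = 85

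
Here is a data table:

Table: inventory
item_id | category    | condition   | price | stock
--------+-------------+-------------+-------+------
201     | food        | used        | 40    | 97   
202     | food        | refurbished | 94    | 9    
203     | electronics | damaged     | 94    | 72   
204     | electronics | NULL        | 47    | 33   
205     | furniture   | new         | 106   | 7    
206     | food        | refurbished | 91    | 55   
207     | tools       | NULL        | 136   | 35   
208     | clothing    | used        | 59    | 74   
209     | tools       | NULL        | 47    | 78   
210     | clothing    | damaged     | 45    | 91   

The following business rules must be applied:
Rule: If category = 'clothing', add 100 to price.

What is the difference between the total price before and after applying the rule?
200

Step 1: Original sum of price = 759
Step 2: 2 records have category = 'clothing'
Step 3: Each affected record changes by 100
Step 4: Total change = 2 × 100 = 200
Step 5: New sum = 759 + 200 = 959
Step 6: Difference = |959 - 759| = 200
        (Sum increased by 200)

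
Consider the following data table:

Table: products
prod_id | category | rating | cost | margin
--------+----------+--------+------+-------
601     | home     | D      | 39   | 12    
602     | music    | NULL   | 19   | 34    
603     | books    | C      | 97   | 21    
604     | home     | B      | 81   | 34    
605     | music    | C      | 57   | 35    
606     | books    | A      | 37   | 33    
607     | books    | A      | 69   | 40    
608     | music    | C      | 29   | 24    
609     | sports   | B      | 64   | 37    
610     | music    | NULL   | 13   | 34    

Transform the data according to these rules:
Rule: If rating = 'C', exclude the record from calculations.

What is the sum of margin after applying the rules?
224

Step 1: Identify records where rating = 'C'
Step 2: The excluded records sum to 80
Step 3: Original total margin = 304
Step 4: Remaining total = 304 - 80 = 224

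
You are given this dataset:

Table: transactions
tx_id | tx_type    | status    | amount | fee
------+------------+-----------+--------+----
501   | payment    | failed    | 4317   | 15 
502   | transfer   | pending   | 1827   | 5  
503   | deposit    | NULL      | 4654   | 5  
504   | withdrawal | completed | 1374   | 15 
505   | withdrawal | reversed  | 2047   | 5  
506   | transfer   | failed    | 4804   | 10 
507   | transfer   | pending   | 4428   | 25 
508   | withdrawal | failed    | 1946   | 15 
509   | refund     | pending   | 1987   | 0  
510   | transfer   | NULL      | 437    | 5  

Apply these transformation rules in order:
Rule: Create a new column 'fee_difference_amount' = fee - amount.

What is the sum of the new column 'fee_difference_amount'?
-27721

Step 1: For each record, compute fee - amount
Example calculations:
  15 - 4317 = -4302
  5 - 1827 = -1822
  5 - 4654 = -4649
  ...
Step 2: Sum all derived values
Step 3: Total = -27721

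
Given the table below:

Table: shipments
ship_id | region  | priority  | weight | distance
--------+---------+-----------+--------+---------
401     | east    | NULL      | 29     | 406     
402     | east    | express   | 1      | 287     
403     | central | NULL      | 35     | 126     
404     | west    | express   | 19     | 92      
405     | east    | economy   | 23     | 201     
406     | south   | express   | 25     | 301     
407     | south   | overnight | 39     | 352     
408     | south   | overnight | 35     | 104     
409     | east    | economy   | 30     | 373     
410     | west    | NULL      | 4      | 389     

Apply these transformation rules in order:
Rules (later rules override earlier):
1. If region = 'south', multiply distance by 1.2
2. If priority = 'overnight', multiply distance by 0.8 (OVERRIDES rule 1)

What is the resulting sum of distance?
2600.0

Step 1: Rule 2 takes priority for records with priority = 'overnight'
  - 2 records: 456 × 0.8 = 364.8
Step 2: Rule 1 applies to remaining records with region = 'south'
  - 1 records: 301 × 1.2 = 361.2
Step 3: Other records unchanged: 1874
Step 4: Final sum = 364.8 + 361.2 + 1874 = 2600.0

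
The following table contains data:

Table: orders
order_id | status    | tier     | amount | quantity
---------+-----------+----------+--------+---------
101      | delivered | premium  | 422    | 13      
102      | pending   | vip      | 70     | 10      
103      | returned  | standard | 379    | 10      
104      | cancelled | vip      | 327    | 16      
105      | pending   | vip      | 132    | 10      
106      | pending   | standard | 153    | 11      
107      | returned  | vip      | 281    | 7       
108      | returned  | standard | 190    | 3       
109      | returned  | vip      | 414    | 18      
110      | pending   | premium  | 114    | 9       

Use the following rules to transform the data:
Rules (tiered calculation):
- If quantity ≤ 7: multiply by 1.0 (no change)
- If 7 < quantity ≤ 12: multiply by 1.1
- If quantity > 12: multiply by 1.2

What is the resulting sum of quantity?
121.4

Step 1: Tier 1 (quantity ≤ 7): 2 records, sum = 10 × 1.0 = 10.0
Step 2: Tier 2 (7 < quantity ≤ 12): 5 records, sum = 50 × 1.1 = 55.0
Step 3: Tier 3 (quantity > 12): 3 records, sum = 47 × 1.2 = 56.4
Step 4: Final sum = 10.0 + 55.0 + 56.4 = 121.4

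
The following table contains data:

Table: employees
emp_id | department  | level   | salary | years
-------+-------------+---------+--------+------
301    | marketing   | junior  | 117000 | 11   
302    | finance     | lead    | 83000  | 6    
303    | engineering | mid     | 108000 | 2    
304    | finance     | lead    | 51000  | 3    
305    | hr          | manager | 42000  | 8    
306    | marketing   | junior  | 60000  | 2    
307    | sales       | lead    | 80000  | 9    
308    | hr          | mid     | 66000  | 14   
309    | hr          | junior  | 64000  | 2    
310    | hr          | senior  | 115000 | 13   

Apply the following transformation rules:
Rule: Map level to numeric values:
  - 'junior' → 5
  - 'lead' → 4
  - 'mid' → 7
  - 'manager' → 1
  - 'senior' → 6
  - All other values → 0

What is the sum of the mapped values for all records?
48

Step 1: Apply mapping to each record
Step 2: Count by status:
  'junior': 3 records × 5 = 15
  'lead': 3 records × 4 = 12
  'mid': 2 records × 7 = 14
  'manager': 1 records × 1 = 1
  'senior': 1 records × 6 = 6
Step 3: Sum all mapped values = 48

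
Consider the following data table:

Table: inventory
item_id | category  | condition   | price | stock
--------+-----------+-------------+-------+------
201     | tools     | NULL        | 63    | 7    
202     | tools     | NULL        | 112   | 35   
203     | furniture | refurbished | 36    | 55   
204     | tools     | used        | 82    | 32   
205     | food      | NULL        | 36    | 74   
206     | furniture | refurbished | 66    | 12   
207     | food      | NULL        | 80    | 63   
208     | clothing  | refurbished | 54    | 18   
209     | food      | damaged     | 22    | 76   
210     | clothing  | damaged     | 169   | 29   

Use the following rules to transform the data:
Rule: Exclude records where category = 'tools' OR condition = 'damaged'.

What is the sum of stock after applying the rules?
222

Step 1: Find records where category = 'tools' OR condition = 'damaged'
Step 2: 5 records match, summing to 179
Step 3: Original sum: 401
Step 4: Remaining sum = 401 - 179 = 222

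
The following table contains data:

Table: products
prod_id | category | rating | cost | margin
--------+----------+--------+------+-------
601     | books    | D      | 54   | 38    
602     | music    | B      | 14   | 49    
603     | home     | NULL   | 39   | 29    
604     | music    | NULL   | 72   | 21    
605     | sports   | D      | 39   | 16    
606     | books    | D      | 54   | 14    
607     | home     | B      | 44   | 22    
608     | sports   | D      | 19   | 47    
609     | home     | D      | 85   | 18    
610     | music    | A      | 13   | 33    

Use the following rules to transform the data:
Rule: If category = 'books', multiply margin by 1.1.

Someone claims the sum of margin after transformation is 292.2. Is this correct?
Yes, the result is correct.

Step 1: Calculate the correct sum after transformation
Step 2: Apply multiplier 1.1 to records where category = 'books'
Step 3: Correct result = 292.2
Step 4: Claimed result = 292.2
Step 5: 292.2 = 292.2 ✓
Conclusion: The claimed result is correct.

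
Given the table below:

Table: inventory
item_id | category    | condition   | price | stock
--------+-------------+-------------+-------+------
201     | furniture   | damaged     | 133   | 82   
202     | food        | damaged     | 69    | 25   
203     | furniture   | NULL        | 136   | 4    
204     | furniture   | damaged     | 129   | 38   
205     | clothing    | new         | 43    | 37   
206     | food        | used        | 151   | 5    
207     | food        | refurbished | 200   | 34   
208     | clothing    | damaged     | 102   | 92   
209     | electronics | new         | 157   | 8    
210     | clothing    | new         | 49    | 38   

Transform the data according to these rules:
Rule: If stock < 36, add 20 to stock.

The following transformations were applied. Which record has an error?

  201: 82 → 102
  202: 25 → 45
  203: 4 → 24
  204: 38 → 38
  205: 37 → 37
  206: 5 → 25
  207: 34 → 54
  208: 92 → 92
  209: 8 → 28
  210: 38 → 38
Record 201 has an error. The correct transformed value should be 82, not 102.

Step 1: Check each record against the rule
Step 2: Record 201 has stock = 82
Step 3: Since 82 >= 36, the bonus should not have been applied
Step 4: Correct value = 82, but claimed value = 102
Conclusion: Record 201 has the error.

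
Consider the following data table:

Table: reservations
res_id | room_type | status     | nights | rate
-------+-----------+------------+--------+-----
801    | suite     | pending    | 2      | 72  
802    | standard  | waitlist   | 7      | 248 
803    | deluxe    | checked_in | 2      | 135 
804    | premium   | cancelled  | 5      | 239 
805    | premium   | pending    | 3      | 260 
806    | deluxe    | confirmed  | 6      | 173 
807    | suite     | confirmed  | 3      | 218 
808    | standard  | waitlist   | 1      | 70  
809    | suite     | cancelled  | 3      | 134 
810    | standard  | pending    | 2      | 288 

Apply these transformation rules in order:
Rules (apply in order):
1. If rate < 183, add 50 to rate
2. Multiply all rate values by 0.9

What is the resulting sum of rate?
1878.3

Step 1: Apply Rule 1 - Add 50 to records with rate < 183
  - 5 records affected: 584 + (5 × 50) = 834
  - Unaffected records: 1253
  - Sum after Rule 1: 2087
Step 2: Apply Rule 2 - Multiply all by 0.9
  - 2087 × 0.9 = 1878.3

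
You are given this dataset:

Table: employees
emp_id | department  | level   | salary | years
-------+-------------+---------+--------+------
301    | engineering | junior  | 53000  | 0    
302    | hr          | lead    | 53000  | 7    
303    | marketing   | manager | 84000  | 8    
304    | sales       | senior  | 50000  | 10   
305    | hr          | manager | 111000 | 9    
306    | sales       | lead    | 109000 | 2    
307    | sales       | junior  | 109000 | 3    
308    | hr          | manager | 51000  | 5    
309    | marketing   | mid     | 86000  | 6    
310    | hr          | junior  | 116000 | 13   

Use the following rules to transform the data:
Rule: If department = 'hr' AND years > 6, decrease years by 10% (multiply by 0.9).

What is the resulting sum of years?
60.1

Step 1: Find records where department = 'hr' AND years > 6
Step 2: 3 records match, summing to 29
Step 3: After multiplier: 29 × 0.9 = 26.1
Step 4: Unaffected records sum: 34
Step 5: Final sum = 26.1 + 34 = 60.1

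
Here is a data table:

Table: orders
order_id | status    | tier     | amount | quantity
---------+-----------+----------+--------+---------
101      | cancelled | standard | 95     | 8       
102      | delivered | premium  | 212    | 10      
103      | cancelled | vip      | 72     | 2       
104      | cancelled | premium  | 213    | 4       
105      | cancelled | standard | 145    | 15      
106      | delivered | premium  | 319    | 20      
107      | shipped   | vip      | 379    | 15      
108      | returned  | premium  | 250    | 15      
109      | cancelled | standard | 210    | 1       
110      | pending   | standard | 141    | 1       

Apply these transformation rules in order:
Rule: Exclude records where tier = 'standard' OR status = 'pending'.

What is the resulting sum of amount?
1445

Step 1: Find records where tier = 'standard' OR status = 'pending'
Step 2: 4 records match, summing to 591
Step 3: Original sum: 2036
Step 4: Remaining sum = 2036 - 591 = 1445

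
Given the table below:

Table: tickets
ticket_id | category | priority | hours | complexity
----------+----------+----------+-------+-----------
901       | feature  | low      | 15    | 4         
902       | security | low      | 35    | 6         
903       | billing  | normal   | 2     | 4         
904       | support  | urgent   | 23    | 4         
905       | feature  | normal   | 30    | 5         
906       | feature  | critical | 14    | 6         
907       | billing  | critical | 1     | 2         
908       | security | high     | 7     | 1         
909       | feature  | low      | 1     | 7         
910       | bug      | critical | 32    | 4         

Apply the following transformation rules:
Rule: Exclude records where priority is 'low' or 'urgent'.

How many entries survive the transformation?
6

Step 1: Count records to exclude
  - 3 (low) + 1 (urgent) = 4 records
Step 2: Total records: 10
Step 3: Remaining = 10 - 4 = 6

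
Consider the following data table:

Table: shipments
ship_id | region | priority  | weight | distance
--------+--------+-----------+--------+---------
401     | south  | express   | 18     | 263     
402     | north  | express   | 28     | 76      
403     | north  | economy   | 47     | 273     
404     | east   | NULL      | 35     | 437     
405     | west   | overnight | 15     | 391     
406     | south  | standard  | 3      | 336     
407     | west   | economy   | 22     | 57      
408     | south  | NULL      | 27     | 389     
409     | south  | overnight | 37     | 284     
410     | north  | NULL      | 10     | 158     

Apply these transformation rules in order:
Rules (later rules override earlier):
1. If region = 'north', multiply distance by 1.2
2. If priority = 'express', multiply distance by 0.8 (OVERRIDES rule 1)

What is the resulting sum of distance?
2682.4

Step 1: Rule 2 takes priority for records with priority = 'express'
  - 2 records: 339 × 0.8 = 271.2
Step 2: Rule 1 applies to remaining records with region = 'north'
  - 2 records: 431 × 1.2 = 517.2
Step 3: Other records unchanged: 1894
Step 4: Final sum = 271.2 + 517.2 + 1894 = 2682.4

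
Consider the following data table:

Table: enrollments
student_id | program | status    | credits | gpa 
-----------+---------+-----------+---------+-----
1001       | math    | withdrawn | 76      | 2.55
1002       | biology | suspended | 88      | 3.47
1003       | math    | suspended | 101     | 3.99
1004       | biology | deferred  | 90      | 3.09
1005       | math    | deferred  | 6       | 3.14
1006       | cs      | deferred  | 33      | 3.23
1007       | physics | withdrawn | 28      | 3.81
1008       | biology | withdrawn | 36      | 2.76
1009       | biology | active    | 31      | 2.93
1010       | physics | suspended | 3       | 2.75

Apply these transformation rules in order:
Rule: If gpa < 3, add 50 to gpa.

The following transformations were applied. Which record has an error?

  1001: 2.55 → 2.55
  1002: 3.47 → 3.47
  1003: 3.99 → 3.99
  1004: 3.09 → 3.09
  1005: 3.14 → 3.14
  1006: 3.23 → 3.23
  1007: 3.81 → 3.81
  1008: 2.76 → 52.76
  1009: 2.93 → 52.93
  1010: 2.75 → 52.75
Record 1001 has an error. The correct transformed value should be 52.55, not 2.55.

Step 1: Check each record against the rule
Step 2: Record 1001 has gpa = 2.55
Step 3: Since 2.55 < 3, the bonus should have been applied
Step 4: Correct value = 52.55, but claimed value = 2.55
Conclusion: Record 1001 has the error.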